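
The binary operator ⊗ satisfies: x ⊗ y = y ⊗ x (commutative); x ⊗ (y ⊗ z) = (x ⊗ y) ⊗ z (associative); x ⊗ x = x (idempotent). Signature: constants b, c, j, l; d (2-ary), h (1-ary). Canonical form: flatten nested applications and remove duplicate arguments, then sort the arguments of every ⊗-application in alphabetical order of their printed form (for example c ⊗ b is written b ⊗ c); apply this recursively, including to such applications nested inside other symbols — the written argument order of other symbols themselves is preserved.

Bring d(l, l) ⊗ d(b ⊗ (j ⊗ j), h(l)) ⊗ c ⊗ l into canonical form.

Answer: c ⊗ d(b ⊗ j, h(l)) ⊗ d(l, l) ⊗ l

Derivation:
Simplify inside:  d(b ⊗ (j ⊗ j), h(l))  →  d(b ⊗ j, h(l))
Sort:  c ⊗ d(b ⊗ j, h(l)) ⊗ d(l, l) ⊗ l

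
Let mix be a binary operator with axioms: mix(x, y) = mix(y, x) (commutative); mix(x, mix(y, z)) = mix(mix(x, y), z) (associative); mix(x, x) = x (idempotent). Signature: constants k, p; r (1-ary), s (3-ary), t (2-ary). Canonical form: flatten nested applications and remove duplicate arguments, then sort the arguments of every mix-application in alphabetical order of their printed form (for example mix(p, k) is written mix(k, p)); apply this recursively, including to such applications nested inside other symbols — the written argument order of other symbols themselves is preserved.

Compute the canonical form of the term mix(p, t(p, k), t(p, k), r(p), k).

Answer: mix(k, p, r(p), t(p, k))

Derivation:
Idempotence:  drop duplicate t(p, k)
Sort arguments:  mix(k, p, r(p), t(p, k))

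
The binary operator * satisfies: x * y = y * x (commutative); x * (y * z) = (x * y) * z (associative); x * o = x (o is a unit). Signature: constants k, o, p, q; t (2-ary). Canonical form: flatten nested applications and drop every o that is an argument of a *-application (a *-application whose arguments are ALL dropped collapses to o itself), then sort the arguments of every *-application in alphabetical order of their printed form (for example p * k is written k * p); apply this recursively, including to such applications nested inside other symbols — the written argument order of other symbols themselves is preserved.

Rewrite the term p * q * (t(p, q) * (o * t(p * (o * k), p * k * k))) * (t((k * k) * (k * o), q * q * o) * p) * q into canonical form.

Answer: p * p * q * q * t(k * k * k, q * q) * t(k * p, k * k * p) * t(p, q)

Derivation:
Merge nested applications:  p * q * t(p, q) * o * t(p * (o * k), p * k * k) * t((k * k) * (k * o), q * q * o) * p * q
Inside:  t(p * (o * k), p * k * k)  →  t(k * p, k * k * p)
Simplify inside:  t((k * k) * (k * o), q * q * o)  →  t(k * k * k, q * q)
Drop the unit:  drop o
Sort arguments:  p * p * q * q * t(k * k * k, q * q) * t(k * p, k * k * p) * t(p, q)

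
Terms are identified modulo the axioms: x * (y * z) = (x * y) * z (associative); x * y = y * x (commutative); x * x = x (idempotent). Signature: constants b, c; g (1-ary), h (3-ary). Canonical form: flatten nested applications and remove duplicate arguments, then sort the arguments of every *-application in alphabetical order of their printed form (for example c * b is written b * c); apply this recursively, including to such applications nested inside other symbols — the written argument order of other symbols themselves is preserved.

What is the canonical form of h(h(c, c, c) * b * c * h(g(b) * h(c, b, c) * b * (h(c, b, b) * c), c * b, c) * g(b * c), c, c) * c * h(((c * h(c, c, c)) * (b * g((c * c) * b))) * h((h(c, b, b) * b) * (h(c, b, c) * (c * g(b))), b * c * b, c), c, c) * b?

Answer: b * c * h(b * c * g(b * c) * h(b * c * g(b) * h(c, b, b) * h(c, b, c), b * c, c) * h(c, c, c), c, c)

Derivation:
Inside:  h(h(c, c, c) * b * c * h(g(b) * h(c, b, c) * b * (h(c, b, b) * c), c * b, c) * g(b * c), c, c)  →  h(b * c * g(b * c) * h(b * c * g(b) * h(c, b, b) * h(c, b, c), b * c, c) * h(c, c, c), c, c)
Inside:  h(((c * h(c, c, c)) * (b * g((c * c) * b))) * h((h(c, b, b) * b) * (h(c, b, c) * (c * g(b))), b * c * b, c), c, c)  →  h(b * c * g(b * c) * h(b * c * g(b) * h(c, b, b) * h(c, b, c), b * c, c) * h(c, c, c), c, c)
Drop duplicates:  drop duplicate h(b * c * g(b * c) * h(b * c * g(b) * h(c, b, b) * h(c, b, c), b * c, c) * h(c, c, c), c, c)
Sort arguments:  b * c * h(b * c * g(b * c) * h(b * c * g(b) * h(c, b, b) * h(c, b, c), b * c, c) * h(c, c, c), c, c)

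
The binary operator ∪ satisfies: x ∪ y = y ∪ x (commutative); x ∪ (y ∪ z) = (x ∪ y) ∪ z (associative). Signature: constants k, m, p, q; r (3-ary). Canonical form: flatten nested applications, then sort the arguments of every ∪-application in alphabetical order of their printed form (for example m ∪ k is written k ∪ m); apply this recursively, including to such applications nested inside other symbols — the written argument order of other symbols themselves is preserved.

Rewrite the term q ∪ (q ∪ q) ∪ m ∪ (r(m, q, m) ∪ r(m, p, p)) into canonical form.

Answer: m ∪ q ∪ q ∪ q ∪ r(m, p, p) ∪ r(m, q, m)

Derivation:
Merge nested applications:  q ∪ q ∪ q ∪ m ∪ r(m, q, m) ∪ r(m, p, p)
Sort arguments:  m ∪ q ∪ q ∪ q ∪ r(m, p, p) ∪ r(m, q, m)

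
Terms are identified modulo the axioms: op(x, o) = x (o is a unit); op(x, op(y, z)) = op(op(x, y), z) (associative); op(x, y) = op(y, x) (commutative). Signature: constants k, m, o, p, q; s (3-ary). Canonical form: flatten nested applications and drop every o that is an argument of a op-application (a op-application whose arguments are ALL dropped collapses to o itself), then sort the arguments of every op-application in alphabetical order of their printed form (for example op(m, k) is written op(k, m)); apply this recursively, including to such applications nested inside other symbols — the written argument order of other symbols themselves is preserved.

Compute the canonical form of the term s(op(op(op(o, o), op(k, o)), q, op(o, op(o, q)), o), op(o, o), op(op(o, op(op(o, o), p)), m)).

Focus inside:  op(op(op(o, o), op(k, o)), q, op(o, op(o, q)), o)
Un-nest:  op(o, o, k, o, q, o, o, q, o)
Unit:  drop o (×6)
Sort:  op(k, q, q)
Reassemble:  s(op(k, q, q), o, op(m, p))

Answer: s(op(k, q, q), o, op(m, p))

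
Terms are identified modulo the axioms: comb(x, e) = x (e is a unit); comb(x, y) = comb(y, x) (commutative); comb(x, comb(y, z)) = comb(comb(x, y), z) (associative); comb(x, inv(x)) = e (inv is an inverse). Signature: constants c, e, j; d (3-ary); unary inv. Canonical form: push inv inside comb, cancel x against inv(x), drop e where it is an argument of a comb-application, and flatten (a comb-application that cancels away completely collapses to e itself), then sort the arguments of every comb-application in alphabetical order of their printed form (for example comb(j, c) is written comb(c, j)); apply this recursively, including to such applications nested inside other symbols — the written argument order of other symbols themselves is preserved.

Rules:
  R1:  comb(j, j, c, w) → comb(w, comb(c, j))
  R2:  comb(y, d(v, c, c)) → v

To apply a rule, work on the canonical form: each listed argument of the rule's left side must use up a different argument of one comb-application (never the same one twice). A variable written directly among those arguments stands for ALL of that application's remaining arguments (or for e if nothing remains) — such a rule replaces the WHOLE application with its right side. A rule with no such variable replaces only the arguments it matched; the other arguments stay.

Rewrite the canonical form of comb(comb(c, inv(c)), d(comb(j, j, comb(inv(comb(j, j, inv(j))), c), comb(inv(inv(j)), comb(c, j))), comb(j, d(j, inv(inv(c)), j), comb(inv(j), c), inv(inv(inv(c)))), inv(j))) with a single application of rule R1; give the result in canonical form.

Answer: d(comb(c, c, j, j), d(j, c, j), inv(j))

Derivation:
Canonical form:  d(comb(c, c, j, j, j), d(j, c, j), inv(j))
Match R1:  consume c, j, j;  w := comb(c, j)
Every leftover argument binds to the variable; the entire application is replaced.
Result:  d(comb(c, c, j, j), d(j, c, j), inv(j))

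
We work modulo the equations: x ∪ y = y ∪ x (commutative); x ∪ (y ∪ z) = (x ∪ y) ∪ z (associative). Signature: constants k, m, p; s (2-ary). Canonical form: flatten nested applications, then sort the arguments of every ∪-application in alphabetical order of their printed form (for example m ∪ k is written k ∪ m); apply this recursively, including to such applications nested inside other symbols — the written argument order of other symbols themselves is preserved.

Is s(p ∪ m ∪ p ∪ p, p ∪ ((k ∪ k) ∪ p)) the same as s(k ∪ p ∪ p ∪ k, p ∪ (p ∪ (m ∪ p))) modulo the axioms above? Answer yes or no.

Answer: no — s(m ∪ p ∪ p ∪ p, k ∪ k ∪ p ∪ p) vs s(k ∪ k ∪ p ∪ p, m ∪ p ∪ p ∪ p)

Derivation:
Left:  s(p ∪ m ∪ p ∪ p, p ∪ ((k ∪ k) ∪ p))
  Work inside:  p ∪ ((k ∪ k) ∪ p)
  Un-nest:  p ∪ k ∪ k ∪ p
  Order the arguments:  k ∪ k ∪ p ∪ p
  Rebuild:  s(m ∪ p ∪ p ∪ p, k ∪ k ∪ p ∪ p)
Right:  s(k ∪ p ∪ p ∪ k, p ∪ (p ∪ (m ∪ p)))
  Work inside:  p ∪ (p ∪ (m ∪ p))
  Merge nested applications:  p ∪ p ∪ m ∪ p
  Sort arguments:  m ∪ p ∪ p ∪ p
  Reassemble:  s(k ∪ k ∪ p ∪ p, m ∪ p ∪ p ∪ p)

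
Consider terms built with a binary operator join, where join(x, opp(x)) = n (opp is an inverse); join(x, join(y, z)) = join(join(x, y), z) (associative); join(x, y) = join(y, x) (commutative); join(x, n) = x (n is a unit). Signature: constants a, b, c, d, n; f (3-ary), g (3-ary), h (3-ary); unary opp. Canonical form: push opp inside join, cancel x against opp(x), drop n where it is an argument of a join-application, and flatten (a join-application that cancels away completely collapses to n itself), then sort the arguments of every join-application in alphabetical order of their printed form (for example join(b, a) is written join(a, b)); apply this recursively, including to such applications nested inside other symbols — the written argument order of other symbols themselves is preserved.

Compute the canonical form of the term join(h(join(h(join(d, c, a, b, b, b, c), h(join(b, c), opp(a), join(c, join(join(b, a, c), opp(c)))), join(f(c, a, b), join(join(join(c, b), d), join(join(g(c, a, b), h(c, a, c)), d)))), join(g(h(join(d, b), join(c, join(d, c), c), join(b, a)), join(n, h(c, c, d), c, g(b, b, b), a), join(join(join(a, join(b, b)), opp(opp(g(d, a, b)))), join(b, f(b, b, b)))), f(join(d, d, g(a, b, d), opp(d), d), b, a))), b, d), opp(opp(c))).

Answer: join(c, h(join(f(join(d, d, g(a, b, d)), b, a), g(h(join(b, d), join(c, c, c, d), join(a, b)), join(a, c, g(b, b, b), h(c, c, d)), join(a, b, b, b, f(b, b, b), g(d, a, b))), h(join(a, b, b, b, c, c, d), h(join(b, c), opp(a), join(a, b, c)), join(b, c, d, d, f(c, a, b), g(c, a, b), h(c, a, c)))), b, d))

Derivation:
Push opp inside:  distribute opp over join and collapse double opp
Collect:  join(h(join(f(join(d, d, g(a, b, d)), b, a), g(h(join(b, d), join(c, c, c, d), join(a, b)), join(a, c, g(b, b, b), h(c, c, d)), join(a, b, b, b, f(b, b, b), g(d, a, b))), h(join(a, b, b, b, c, c, d), h(join(b, c), opp(a), join(a, b, c)), join(b, c, d, d, f(c, a, b), g(c, a, b), h(c, a, c)))), b, d), c)
Sort arguments:  join(c, h(join(f(join(d, d, g(a, b, d)), b, a), g(h(join(b, d), join(c, c, c, d), join(a, b)), join(a, c, g(b, b, b), h(c, c, d)), join(a, b, b, b, f(b, b, b), g(d, a, b))), h(join(a, b, b, b, c, c, d), h(join(b, c), opp(a), join(a, b, c)), join(b, c, d, d, f(c, a, b), g(c, a, b), h(c, a, c)))), b, d))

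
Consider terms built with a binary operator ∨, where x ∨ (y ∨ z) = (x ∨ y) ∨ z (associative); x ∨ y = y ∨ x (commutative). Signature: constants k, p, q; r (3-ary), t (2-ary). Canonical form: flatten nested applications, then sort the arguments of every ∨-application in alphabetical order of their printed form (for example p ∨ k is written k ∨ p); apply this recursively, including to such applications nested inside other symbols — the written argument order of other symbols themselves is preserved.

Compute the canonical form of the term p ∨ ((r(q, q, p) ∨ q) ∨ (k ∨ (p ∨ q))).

Answer: k ∨ p ∨ p ∨ q ∨ q ∨ r(q, q, p)

Derivation:
Merge nested applications:  p ∨ r(q, q, p) ∨ q ∨ k ∨ p ∨ q
Order the arguments:  k ∨ p ∨ p ∨ q ∨ q ∨ r(q, q, p)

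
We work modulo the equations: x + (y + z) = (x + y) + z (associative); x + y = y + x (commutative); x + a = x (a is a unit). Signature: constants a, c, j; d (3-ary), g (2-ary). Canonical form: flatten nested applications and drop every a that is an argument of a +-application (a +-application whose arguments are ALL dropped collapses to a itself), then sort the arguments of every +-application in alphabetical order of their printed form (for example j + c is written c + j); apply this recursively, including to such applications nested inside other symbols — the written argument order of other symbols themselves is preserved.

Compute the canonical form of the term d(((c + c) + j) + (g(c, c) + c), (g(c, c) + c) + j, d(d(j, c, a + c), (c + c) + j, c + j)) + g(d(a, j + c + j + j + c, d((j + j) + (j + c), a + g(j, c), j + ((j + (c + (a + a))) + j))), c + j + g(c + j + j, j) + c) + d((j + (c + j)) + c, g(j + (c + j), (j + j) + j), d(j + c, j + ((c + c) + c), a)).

Answer: d(c + c + c + g(c, c) + j, c + g(c, c) + j, d(d(j, c, c), c + c + j, c + j)) + d(c + c + j + j, g(c + j + j, j + j + j), d(c + j, c + c + c + j, a)) + g(d(a, c + c + j + j + j, d(c + j + j + j, g(j, c), c + j + j + j)), c + c + g(c + j + j, j) + j)

Derivation:
Simplify inside:  d(((c + c) + j) + (g(c, c) + c), (g(c, c) + c) + j, d(d(j, c, a + c), (c + c) + j, c + j))  →  d(c + c + c + g(c, c) + j, c + g(c, c) + j, d(d(j, c, c), c + c + j, c + j))
Canonicalize subterm:  g(d(a, j + c + j + j + c, d((j + j) + (j + c), a + g(j, c), j + ((j + (c + (a + a))) + j))), c + j + g(c + j + j, j) + c)  →  g(d(a, c + c + j + j + j, d(c + j + j + j, g(j, c), c + j + j + j)), c + c + g(c + j + j, j) + j)
Simplify inside:  d((j + (c + j)) + c, g(j + (c + j), (j + j) + j), d(j + c, j + ((c + c) + c), a))  →  d(c + c + j + j, g(c + j + j, j + j + j), d(c + j, c + c + c + j, a))
Sort arguments:  d(c + c + c + g(c, c) + j, c + g(c, c) + j, d(d(j, c, c), c + c + j, c + j)) + d(c + c + j + j, g(c + j + j, j + j + j), d(c + j, c + c + c + j, a)) + g(d(a, c + c + j + j + j, d(c + j + j + j, g(j, c), c + j + j + j)), c + c + g(c + j + j, j) + j)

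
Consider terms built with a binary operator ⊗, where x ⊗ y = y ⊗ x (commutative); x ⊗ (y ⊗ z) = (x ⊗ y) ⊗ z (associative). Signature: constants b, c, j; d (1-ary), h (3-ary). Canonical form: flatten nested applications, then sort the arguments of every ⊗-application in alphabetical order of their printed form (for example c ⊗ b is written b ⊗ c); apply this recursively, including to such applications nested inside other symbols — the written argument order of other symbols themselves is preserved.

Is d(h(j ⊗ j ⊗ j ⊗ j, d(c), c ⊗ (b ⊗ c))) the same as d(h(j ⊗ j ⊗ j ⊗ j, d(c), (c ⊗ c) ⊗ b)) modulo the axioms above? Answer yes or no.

Left:  d(h(j ⊗ j ⊗ j ⊗ j, d(c), c ⊗ (b ⊗ c)))
  Work inside:  c ⊗ (b ⊗ c)
  Merge nested applications:  c ⊗ b ⊗ c
  Order the arguments:  b ⊗ c ⊗ c
  Rebuild:  d(h(j ⊗ j ⊗ j ⊗ j, d(c), b ⊗ c ⊗ c))
Right:  d(h(j ⊗ j ⊗ j ⊗ j, d(c), (c ⊗ c) ⊗ b))
  Work inside:  (c ⊗ c) ⊗ b
  Un-nest:  c ⊗ c ⊗ b
  Order the arguments:  b ⊗ c ⊗ c
  Rebuild:  d(h(j ⊗ j ⊗ j ⊗ j, d(c), b ⊗ c ⊗ c))

Answer: yes — both canonical forms are d(h(j ⊗ j ⊗ j ⊗ j, d(c), b ⊗ c ⊗ c))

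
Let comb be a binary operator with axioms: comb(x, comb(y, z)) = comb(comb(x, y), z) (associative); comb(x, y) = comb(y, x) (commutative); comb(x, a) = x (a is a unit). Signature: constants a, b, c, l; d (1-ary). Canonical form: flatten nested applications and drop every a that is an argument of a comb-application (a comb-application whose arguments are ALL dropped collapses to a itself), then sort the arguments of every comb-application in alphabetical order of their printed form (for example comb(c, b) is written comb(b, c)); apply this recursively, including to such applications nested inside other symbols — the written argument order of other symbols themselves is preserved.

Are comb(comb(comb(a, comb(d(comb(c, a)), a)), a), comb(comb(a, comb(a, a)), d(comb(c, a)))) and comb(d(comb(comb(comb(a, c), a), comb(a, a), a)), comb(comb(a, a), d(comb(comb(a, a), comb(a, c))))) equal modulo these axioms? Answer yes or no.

Left:  comb(comb(comb(a, comb(d(comb(c, a)), a)), a), comb(comb(a, comb(a, a)), d(comb(c, a))))
  Merge nested applications:  comb(a, d(comb(c, a)), a, a, a, a, a, d(comb(c, a)))
  Canonicalize subterm:  d(comb(c, a))  →  d(c)
  Inside:  d(comb(c, a))  →  d(c)
  Units out:  drop a (×6)
  Order the arguments:  comb(d(c), d(c))
Right:  comb(d(comb(comb(comb(a, c), a), comb(a, a), a)), comb(comb(a, a), d(comb(comb(a, a), comb(a, c)))))
  Merge nested applications:  comb(d(comb(comb(comb(a, c), a), comb(a, a), a)), a, a, d(comb(comb(a, a), comb(a, c))))
  Simplify inside:  d(comb(comb(comb(a, c), a), comb(a, a), a))  →  d(c)
  Simplify inside:  d(comb(comb(a, a), comb(a, c)))  →  d(c)
  Unit:  drop a (×2)
  Order the arguments:  comb(d(c), d(c))

Answer: yes — both canonical forms are comb(d(c), d(c))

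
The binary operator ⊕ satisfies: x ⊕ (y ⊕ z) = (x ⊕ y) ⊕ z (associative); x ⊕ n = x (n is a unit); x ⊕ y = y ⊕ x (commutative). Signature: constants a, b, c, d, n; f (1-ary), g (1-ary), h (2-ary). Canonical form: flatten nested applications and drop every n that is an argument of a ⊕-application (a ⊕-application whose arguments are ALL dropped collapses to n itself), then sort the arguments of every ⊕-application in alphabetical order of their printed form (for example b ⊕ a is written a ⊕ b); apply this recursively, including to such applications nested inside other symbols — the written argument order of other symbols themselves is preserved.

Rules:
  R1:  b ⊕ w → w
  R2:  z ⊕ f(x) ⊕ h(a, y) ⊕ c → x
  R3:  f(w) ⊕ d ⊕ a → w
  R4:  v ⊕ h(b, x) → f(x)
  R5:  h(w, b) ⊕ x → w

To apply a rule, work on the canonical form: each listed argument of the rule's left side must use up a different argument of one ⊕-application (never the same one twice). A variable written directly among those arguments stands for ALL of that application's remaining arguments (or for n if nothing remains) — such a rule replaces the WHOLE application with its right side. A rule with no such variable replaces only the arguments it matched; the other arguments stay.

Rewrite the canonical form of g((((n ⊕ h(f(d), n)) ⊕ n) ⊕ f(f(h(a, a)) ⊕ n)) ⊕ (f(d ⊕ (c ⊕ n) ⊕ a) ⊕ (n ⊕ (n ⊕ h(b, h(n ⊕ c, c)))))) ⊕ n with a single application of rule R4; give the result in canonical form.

Answer: g(f(h(c, c)))

Derivation:
Canonical form:  g(f(a ⊕ c ⊕ d) ⊕ f(f(h(a, a))) ⊕ h(b, h(c, c)) ⊕ h(f(d), n))
Apply R4:  consuming h(b, h(c, c));  v := f(a ⊕ c ⊕ d) ⊕ f(f(h(a, a))) ⊕ h(f(d), n), x := h(c, c)
Every leftover argument binds to the variable; the entire application is replaced.
Result:  g(f(h(c, c)))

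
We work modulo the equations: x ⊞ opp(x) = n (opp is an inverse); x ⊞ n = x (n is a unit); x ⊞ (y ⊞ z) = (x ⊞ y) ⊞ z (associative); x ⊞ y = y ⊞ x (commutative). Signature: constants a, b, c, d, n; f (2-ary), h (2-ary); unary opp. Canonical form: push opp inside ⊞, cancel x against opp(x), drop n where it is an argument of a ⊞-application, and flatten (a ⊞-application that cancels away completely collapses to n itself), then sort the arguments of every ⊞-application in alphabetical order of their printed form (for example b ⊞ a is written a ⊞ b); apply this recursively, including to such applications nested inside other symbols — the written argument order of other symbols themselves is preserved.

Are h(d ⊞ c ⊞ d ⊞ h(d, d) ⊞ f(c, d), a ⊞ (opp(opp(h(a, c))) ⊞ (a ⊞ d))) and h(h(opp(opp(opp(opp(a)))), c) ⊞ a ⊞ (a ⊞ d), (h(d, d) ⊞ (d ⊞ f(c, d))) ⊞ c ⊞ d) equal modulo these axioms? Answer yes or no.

Left:  h(d ⊞ c ⊞ d ⊞ h(d, d) ⊞ f(c, d), a ⊞ (opp(opp(h(a, c))) ⊞ (a ⊞ d)))
  Work inside:  a ⊞ (opp(opp(h(a, c))) ⊞ (a ⊞ d))
  Push opp inside:  distribute opp over ⊞ and collapse double opp
  Collect:  a ⊞ a ⊞ h(a, c) ⊞ d
  Order the arguments:  a ⊞ a ⊞ d ⊞ h(a, c)
  Put back:  h(c ⊞ d ⊞ d ⊞ f(c, d) ⊞ h(d, d), a ⊞ a ⊞ d ⊞ h(a, c))
Right:  h(h(opp(opp(opp(opp(a)))), c) ⊞ a ⊞ (a ⊞ d), (h(d, d) ⊞ (d ⊞ f(c, d))) ⊞ c ⊞ d)
  Focus inside:  (h(d, d) ⊞ (d ⊞ f(c, d))) ⊞ c ⊞ d
  Collect:  h(d, d) ⊞ d ⊞ d ⊞ f(c, d) ⊞ c
  Sort arguments:  c ⊞ d ⊞ d ⊞ f(c, d) ⊞ h(d, d)
  Reassemble:  h(a ⊞ a ⊞ d ⊞ h(a, c), c ⊞ d ⊞ d ⊞ f(c, d) ⊞ h(d, d))

Answer: no — h(c ⊞ d ⊞ d ⊞ f(c, d) ⊞ h(d, d), a ⊞ a ⊞ d ⊞ h(a, c)) vs h(a ⊞ a ⊞ d ⊞ h(a, c), c ⊞ d ⊞ d ⊞ f(c, d) ⊞ h(d, d))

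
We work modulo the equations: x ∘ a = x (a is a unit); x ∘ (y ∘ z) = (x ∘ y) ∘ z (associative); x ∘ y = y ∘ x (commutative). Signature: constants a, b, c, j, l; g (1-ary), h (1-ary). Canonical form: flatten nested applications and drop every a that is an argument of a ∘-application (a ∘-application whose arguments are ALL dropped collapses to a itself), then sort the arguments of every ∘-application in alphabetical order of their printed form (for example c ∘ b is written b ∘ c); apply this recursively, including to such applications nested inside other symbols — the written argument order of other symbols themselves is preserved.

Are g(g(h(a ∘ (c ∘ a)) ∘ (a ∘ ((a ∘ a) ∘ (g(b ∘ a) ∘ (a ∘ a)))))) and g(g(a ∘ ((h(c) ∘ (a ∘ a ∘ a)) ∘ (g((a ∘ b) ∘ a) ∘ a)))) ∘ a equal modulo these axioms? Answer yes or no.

Answer: yes — both canonical forms are g(g(g(b) ∘ h(c)))

Derivation:
Left:  g(g(h(a ∘ (c ∘ a)) ∘ (a ∘ ((a ∘ a) ∘ (g(b ∘ a) ∘ (a ∘ a))))))
  Descend into:  h(a ∘ (c ∘ a)) ∘ (a ∘ ((a ∘ a) ∘ (g(b ∘ a) ∘ (a ∘ a))))
  Un-nest:  h(a ∘ (c ∘ a)) ∘ a ∘ a ∘ a ∘ g(b ∘ a) ∘ a ∘ a
  Inside:  h(a ∘ (c ∘ a))  →  h(c)
  Inside:  g(b ∘ a)  →  g(b)
  Drop the unit:  drop a (×5)
  Sort arguments:  g(b) ∘ h(c)
  Put back:  g(g(g(b) ∘ h(c)))
Right:  g(g(a ∘ ((h(c) ∘ (a ∘ a ∘ a)) ∘ (g((a ∘ b) ∘ a) ∘ a)))) ∘ a
  Simplify inside:  g(g(a ∘ ((h(c) ∘ (a ∘ a ∘ a)) ∘ (g((a ∘ b) ∘ a) ∘ a))))  →  g(g(g(b) ∘ h(c)))
  Unit:  drop a
  Order the arguments:  g(g(g(b) ∘ h(c)))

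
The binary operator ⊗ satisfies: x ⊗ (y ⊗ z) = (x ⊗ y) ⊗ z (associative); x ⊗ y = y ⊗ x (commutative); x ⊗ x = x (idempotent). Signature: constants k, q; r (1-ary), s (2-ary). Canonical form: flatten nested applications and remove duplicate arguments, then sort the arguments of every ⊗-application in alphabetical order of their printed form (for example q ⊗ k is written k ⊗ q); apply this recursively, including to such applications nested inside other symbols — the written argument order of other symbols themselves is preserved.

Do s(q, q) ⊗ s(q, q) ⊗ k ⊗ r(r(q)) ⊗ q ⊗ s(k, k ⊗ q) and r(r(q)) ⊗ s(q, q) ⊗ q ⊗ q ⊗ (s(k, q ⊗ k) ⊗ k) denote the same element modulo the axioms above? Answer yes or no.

Answer: yes — both canonical forms are k ⊗ q ⊗ r(r(q)) ⊗ s(k, k ⊗ q) ⊗ s(q, q)

Derivation:
Left:  s(q, q) ⊗ s(q, q) ⊗ k ⊗ r(r(q)) ⊗ q ⊗ s(k, k ⊗ q)
  Drop duplicates:  drop duplicate s(q, q)
  Sort arguments:  k ⊗ q ⊗ r(r(q)) ⊗ s(k, k ⊗ q) ⊗ s(q, q)
Right:  r(r(q)) ⊗ s(q, q) ⊗ q ⊗ q ⊗ (s(k, q ⊗ k) ⊗ k)
  Flatten:  r(r(q)) ⊗ s(q, q) ⊗ q ⊗ q ⊗ s(k, q ⊗ k) ⊗ k
  Inside:  s(k, q ⊗ k)  →  s(k, k ⊗ q)
  Drop duplicates:  drop duplicate q
  Sort arguments:  k ⊗ q ⊗ r(r(q)) ⊗ s(k, k ⊗ q) ⊗ s(q, q)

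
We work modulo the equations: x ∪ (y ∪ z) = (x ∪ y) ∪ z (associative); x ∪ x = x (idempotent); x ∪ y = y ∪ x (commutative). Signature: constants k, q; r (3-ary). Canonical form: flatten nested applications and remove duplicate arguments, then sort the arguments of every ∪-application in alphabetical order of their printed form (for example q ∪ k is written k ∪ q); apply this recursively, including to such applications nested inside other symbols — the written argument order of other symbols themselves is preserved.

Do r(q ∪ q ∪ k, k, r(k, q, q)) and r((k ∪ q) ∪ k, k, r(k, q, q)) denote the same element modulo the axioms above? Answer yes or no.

Left:  r(q ∪ q ∪ k, k, r(k, q, q))
  Work inside:  q ∪ q ∪ k
  Deduplicate:  drop duplicate q
  Sort arguments:  k ∪ q
  Put back:  r(k ∪ q, k, r(k, q, q))
Right:  r((k ∪ q) ∪ k, k, r(k, q, q))
  Descend into:  (k ∪ q) ∪ k
  Merge nested applications:  k ∪ q ∪ k
  Drop duplicates:  drop duplicate k
  Order the arguments:  k ∪ q
  Put back:  r(k ∪ q, k, r(k, q, q))

Answer: yes — both canonical forms are r(k ∪ q, k, r(k, q, q))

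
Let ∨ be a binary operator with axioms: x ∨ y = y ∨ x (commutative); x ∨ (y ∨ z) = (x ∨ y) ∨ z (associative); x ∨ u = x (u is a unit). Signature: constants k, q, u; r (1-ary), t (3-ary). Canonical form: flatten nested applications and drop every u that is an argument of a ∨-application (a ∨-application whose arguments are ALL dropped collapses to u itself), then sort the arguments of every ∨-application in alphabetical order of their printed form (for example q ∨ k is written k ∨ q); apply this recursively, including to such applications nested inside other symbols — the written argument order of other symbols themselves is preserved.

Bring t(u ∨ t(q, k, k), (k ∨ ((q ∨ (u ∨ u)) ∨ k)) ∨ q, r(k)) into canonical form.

Focus inside:  (k ∨ ((q ∨ (u ∨ u)) ∨ k)) ∨ q
Flatten:  k ∨ q ∨ u ∨ u ∨ k ∨ q
Units out:  drop u (×2)
Sort:  k ∨ k ∨ q ∨ q
Reassemble:  t(t(q, k, k), k ∨ k ∨ q ∨ q, r(k))

Answer: t(t(q, k, k), k ∨ k ∨ q ∨ q, r(k))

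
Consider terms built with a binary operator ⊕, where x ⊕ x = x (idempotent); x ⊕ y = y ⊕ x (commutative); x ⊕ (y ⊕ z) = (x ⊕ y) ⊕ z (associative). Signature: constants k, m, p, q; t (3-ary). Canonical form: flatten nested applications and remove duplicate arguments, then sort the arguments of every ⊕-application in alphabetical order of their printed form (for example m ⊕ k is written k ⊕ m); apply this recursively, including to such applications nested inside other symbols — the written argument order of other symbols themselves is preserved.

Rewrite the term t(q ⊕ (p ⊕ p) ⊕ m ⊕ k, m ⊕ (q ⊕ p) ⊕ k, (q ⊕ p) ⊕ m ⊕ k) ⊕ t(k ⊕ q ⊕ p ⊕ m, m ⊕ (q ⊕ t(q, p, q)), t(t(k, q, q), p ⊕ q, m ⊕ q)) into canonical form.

Simplify inside:  t(q ⊕ (p ⊕ p) ⊕ m ⊕ k, m ⊕ (q ⊕ p) ⊕ k, (q ⊕ p) ⊕ m ⊕ k)  →  t(k ⊕ m ⊕ p ⊕ q, k ⊕ m ⊕ p ⊕ q, k ⊕ m ⊕ p ⊕ q)
Inside:  t(k ⊕ q ⊕ p ⊕ m, m ⊕ (q ⊕ t(q, p, q)), t(t(k, q, q), p ⊕ q, m ⊕ q))  →  t(k ⊕ m ⊕ p ⊕ q, m ⊕ q ⊕ t(q, p, q), t(t(k, q, q), p ⊕ q, m ⊕ q))
Sort:  t(k ⊕ m ⊕ p ⊕ q, k ⊕ m ⊕ p ⊕ q, k ⊕ m ⊕ p ⊕ q) ⊕ t(k ⊕ m ⊕ p ⊕ q, m ⊕ q ⊕ t(q, p, q), t(t(k, q, q), p ⊕ q, m ⊕ q))

Answer: t(k ⊕ m ⊕ p ⊕ q, k ⊕ m ⊕ p ⊕ q, k ⊕ m ⊕ p ⊕ q) ⊕ t(k ⊕ m ⊕ p ⊕ q, m ⊕ q ⊕ t(q, p, q), t(t(k, q, q), p ⊕ q, m ⊕ q))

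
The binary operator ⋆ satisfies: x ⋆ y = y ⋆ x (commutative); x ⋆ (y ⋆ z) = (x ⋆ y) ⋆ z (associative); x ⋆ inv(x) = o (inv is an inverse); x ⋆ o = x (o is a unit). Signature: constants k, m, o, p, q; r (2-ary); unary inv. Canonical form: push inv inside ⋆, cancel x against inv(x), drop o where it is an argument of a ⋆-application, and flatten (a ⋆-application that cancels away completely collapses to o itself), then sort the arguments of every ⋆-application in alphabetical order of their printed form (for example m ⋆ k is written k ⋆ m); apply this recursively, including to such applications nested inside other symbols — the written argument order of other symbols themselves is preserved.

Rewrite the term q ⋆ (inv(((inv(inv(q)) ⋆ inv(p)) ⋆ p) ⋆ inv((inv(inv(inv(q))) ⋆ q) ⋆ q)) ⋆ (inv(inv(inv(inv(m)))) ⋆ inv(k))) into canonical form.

Push inv inside:  distribute inv over ⋆ and collapse double inv
Inverses cancel:  p cancels
Combine occurrences:  q ⋆ m ⋆ inv(k)
Order the arguments:  inv(k) ⋆ m ⋆ q

Answer: inv(k) ⋆ m ⋆ q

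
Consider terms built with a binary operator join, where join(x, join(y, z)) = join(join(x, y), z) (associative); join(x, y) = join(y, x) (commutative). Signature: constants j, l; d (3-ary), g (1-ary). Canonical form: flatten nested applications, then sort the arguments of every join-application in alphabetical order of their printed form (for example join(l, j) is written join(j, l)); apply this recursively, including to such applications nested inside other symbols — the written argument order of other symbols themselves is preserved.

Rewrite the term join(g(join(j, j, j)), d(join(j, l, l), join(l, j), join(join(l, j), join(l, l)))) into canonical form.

Answer: join(d(join(j, l, l), join(j, l), join(j, l, l, l)), g(join(j, j, j)))

Derivation:
Canonicalize subterm:  d(join(j, l, l), join(l, j), join(join(l, j), join(l, l)))  →  d(join(j, l, l), join(j, l), join(j, l, l, l))
Sort arguments:  join(d(join(j, l, l), join(j, l), join(j, l, l, l)), g(join(j, j, j)))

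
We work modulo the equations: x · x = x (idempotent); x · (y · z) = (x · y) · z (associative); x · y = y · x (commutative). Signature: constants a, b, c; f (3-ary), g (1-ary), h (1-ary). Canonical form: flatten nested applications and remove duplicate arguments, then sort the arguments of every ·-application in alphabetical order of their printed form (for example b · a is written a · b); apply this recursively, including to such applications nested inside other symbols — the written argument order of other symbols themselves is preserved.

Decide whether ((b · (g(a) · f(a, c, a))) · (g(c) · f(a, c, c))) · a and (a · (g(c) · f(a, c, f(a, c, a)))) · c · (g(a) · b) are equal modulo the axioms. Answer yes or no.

Left:  ((b · (g(a) · f(a, c, a))) · (g(c) · f(a, c, c))) · a
  Un-nest:  b · g(a) · f(a, c, a) · g(c) · f(a, c, c) · a
  Sort arguments:  a · b · f(a, c, a) · f(a, c, c) · g(a) · g(c)
Right:  (a · (g(c) · f(a, c, f(a, c, a)))) · c · (g(a) · b)
  Merge nested applications:  a · g(c) · f(a, c, f(a, c, a)) · c · g(a) · b
  Order the arguments:  a · b · c · f(a, c, f(a, c, a)) · g(a) · g(c)

Answer: no — a · b · f(a, c, a) · f(a, c, c) · g(a) · g(c) vs a · b · c · f(a, c, f(a, c, a)) · g(a) · g(c)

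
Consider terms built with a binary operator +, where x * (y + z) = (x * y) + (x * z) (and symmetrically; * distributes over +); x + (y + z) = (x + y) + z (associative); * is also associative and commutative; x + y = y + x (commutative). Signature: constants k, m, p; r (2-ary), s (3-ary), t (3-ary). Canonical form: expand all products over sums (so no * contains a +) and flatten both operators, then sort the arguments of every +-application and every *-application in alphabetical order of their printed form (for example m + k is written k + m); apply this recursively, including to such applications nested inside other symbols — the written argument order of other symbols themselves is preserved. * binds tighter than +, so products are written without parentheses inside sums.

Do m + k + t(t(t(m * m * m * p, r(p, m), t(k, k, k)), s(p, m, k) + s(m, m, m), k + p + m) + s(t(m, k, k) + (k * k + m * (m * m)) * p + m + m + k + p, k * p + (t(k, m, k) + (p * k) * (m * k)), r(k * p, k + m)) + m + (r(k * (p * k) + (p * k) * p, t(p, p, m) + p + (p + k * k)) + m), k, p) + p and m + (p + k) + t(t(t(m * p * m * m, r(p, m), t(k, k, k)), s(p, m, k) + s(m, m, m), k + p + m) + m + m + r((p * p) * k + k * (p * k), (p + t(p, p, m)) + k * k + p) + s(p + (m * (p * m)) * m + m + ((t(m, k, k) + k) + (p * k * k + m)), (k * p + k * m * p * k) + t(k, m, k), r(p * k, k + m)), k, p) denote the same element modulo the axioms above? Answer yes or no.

Answer: yes — both canonical forms are k + m + p + t(m + m + r(k * k * p + k * p * p, k * k + p + p + t(p, p, m)) + s(k + k * k * p + m + m + m * m * m * p + p + t(m, k, k), k * k * m * p + k * p + t(k, m, k), r(k * p, k + m)) + t(t(m * m * m * p, r(p, m), t(k, k, k)), s(m, m, m) + s(p, m, k), k + m + p), k, p)

Derivation:
Left:  m + k + t(t(t(m * m * m * p, r(p, m), t(k, k, k)), s(p, m, k) + s(m, m, m), k + p + m) + s(t(m, k, k) + (k * k + m * (m * m)) * p + m + m + k + p, k * p + (t(k, m, k) + (p * k) * (m * k)), r(k * p, k + m)) + m + (r(k * (p * k) + (p * k) * p, t(p, p, m) + p + (p + k * k)) + m), k, p) + p
  Expand:  m + k + t(m + m + r(k * k * p + k * p * p, k * k + p + p + t(p, p, m)) + s(k + k * k * p + m + m + m * m * m * p + p + t(m, k, k), k * k * m * p + k * p + t(k, m, k), r(k * p, k + m)) + t(t(m * m * m * p, r(p, m), t(k, k, k)), s(m, m, m) + s(p, m, k), k + m + p), k, p) + p
  Sort:  k + m + p + t(m + m + r(k * k * p + k * p * p, k * k + p + p + t(p, p, m)) + s(k + k * k * p + m + m + m * m * m * p + p + t(m, k, k), k * k * m * p + k * p + t(k, m, k), r(k * p, k + m)) + t(t(m * m * m * p, r(p, m), t(k, k, k)), s(m, m, m) + s(p, m, k), k + m + p), k, p)
Right:  m + (p + k) + t(t(t(m * p * m * m, r(p, m), t(k, k, k)), s(p, m, k) + s(m, m, m), k + p + m) + m + m + r((p * p) * k + k * (p * k), (p + t(p, p, m)) + k * k + p) + s(p + (m * (p * m)) * m + m + ((t(m, k, k) + k) + (p * k * k + m)), (k * p + k * m * p * k) + t(k, m, k), r(p * k, k + m)), k, p)
  Merge nested applications:  m + p + k + t(m + m + r(k * k * p + k * p * p, k * k + p + p + t(p, p, m)) + s(k + k * k * p + m + m + m * m * m * p + p + t(m, k, k), k * k * m * p + k * p + t(k, m, k), r(k * p, k + m)) + t(t(m * m * m * p, r(p, m), t(k, k, k)), s(m, m, m) + s(p, m, k), k + m + p), k, p)
  Order the arguments:  k + m + p + t(m + m + r(k * k * p + k * p * p, k * k + p + p + t(p, p, m)) + s(k + k * k * p + m + m + m * m * m * p + p + t(m, k, k), k * k * m * p + k * p + t(k, m, k), r(k * p, k + m)) + t(t(m * m * m * p, r(p, m), t(k, k, k)), s(m, m, m) + s(p, m, k), k + m + p), k, p)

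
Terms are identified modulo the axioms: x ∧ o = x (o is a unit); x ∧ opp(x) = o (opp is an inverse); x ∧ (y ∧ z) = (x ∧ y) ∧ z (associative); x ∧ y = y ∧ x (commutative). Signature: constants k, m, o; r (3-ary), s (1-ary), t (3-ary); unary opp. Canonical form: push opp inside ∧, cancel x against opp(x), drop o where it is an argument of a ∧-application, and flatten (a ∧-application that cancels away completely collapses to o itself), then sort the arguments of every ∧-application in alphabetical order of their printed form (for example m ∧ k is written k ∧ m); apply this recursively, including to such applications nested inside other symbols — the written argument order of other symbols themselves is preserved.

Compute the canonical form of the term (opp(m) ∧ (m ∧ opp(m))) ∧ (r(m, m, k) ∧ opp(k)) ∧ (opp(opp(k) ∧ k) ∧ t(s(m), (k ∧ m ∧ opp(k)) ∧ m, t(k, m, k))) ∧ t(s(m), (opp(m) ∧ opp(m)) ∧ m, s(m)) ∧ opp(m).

Answer: opp(k) ∧ opp(m) ∧ opp(m) ∧ r(m, m, k) ∧ t(s(m), m ∧ m, t(k, m, k)) ∧ t(s(m), opp(m), s(m))

Derivation:
Push opp inside:  distribute opp over ∧ and collapse double opp
Collect terms:  opp(m) ∧ opp(m) ∧ r(m, m, k) ∧ opp(k) ∧ t(s(m), m ∧ m, t(k, m, k)) ∧ t(s(m), opp(m), s(m))
Order the arguments:  opp(k) ∧ opp(m) ∧ opp(m) ∧ r(m, m, k) ∧ t(s(m), m ∧ m, t(k, m, k)) ∧ t(s(m), opp(m), s(m))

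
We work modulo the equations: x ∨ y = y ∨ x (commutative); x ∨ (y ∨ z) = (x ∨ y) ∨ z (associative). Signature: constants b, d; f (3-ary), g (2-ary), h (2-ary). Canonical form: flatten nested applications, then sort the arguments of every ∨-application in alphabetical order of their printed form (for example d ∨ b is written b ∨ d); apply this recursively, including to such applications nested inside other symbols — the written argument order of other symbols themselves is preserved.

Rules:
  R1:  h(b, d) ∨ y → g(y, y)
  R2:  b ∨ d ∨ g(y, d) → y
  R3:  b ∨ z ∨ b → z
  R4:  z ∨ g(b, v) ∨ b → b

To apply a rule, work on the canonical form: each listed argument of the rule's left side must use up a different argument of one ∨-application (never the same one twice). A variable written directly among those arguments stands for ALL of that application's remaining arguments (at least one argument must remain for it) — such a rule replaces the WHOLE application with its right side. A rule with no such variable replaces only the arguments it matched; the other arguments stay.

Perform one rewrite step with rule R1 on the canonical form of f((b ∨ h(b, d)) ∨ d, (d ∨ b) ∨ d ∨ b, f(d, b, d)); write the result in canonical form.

Canonical form:  f(b ∨ d ∨ h(b, d), b ∨ b ∨ d ∨ d, f(d, b, d))
R1 matches:  uses h(b, d);  y := b ∨ d
Every leftover argument binds to the variable; the entire application is replaced.
Giving:  f(g(b ∨ d, b ∨ d), b ∨ b ∨ d ∨ d, f(d, b, d))

Answer: f(g(b ∨ d, b ∨ d), b ∨ b ∨ d ∨ d, f(d, b, d))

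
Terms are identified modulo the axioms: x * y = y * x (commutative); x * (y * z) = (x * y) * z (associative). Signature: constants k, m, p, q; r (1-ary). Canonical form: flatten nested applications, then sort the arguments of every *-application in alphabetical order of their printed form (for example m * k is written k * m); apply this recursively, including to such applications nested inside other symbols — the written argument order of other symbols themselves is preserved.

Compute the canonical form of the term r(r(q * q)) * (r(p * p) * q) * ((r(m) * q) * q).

Answer: q * q * q * r(m) * r(p * p) * r(r(q * q))

Derivation:
Flatten:  r(r(q * q)) * r(p * p) * q * r(m) * q * q
Sort:  q * q * q * r(m) * r(p * p) * r(r(q * q))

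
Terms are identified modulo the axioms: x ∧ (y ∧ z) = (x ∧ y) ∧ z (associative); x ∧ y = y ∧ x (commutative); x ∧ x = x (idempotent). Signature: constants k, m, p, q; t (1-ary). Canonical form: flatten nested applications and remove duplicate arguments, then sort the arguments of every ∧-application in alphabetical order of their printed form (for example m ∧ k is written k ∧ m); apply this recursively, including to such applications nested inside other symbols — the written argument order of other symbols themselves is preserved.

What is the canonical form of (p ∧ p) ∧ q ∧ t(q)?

Un-nest:  p ∧ p ∧ q ∧ t(q)
Drop duplicates:  drop duplicate p
Sort:  p ∧ q ∧ t(q)

Answer: p ∧ q ∧ t(q)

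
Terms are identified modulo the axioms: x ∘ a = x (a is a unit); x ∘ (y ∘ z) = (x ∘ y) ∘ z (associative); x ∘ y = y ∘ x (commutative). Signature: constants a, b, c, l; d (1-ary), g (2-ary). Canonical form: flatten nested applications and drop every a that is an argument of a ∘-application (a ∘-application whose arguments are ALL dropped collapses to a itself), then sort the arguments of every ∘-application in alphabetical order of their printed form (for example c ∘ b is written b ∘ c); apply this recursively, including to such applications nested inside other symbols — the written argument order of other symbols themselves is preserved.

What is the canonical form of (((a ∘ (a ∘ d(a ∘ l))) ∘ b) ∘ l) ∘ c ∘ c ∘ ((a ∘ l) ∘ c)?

Answer: b ∘ c ∘ c ∘ c ∘ d(l) ∘ l ∘ l

Derivation:
Un-nest:  a ∘ a ∘ d(a ∘ l) ∘ b ∘ l ∘ c ∘ c ∘ a ∘ l ∘ c
Inside:  d(a ∘ l)  →  d(l)
Units out:  drop a (×3)
Sort arguments:  b ∘ c ∘ c ∘ c ∘ d(l) ∘ l ∘ l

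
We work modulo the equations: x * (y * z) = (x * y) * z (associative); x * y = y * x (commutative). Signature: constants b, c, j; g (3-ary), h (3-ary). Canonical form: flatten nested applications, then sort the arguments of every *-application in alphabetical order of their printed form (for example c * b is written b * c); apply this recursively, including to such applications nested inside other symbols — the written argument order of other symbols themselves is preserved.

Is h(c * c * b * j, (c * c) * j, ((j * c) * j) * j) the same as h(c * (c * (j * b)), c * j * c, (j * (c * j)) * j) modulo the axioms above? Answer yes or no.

Left:  h(c * c * b * j, (c * c) * j, ((j * c) * j) * j)
  Work inside:  ((j * c) * j) * j
  Un-nest:  j * c * j * j
  Sort:  c * j * j * j
  Rebuild:  h(b * c * c * j, c * c * j, c * j * j * j)
Right:  h(c * (c * (j * b)), c * j * c, (j * (c * j)) * j)
  Focus inside:  (j * (c * j)) * j
  Un-nest:  j * c * j * j
  Order the arguments:  c * j * j * j
  Rebuild:  h(b * c * c * j, c * c * j, c * j * j * j)

Answer: yes — both canonical forms are h(b * c * c * j, c * c * j, c * j * j * j)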